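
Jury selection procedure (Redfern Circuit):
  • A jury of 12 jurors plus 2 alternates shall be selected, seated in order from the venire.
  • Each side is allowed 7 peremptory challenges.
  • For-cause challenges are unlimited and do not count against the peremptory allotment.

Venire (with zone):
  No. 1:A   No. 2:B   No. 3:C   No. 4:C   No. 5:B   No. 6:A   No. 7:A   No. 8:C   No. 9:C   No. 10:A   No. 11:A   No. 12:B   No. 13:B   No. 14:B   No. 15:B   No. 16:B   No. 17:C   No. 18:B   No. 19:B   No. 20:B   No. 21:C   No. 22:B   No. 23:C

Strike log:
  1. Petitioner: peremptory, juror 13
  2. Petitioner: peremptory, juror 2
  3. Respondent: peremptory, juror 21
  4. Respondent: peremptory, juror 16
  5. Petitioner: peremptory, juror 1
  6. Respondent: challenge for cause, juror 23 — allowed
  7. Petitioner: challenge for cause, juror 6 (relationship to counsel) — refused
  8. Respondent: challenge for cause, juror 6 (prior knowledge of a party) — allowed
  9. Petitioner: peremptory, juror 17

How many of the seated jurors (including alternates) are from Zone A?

Removed: #1, #2, #6, #13, #16, #17, #21, #23.
Seated (14 incl. alternates): #3, #4, #5, #7, #8, #9, #10, #11, #12, #14, #15, #18, #19, #20.
Of those, in Zone A: #7, #10, #11 → 3.

3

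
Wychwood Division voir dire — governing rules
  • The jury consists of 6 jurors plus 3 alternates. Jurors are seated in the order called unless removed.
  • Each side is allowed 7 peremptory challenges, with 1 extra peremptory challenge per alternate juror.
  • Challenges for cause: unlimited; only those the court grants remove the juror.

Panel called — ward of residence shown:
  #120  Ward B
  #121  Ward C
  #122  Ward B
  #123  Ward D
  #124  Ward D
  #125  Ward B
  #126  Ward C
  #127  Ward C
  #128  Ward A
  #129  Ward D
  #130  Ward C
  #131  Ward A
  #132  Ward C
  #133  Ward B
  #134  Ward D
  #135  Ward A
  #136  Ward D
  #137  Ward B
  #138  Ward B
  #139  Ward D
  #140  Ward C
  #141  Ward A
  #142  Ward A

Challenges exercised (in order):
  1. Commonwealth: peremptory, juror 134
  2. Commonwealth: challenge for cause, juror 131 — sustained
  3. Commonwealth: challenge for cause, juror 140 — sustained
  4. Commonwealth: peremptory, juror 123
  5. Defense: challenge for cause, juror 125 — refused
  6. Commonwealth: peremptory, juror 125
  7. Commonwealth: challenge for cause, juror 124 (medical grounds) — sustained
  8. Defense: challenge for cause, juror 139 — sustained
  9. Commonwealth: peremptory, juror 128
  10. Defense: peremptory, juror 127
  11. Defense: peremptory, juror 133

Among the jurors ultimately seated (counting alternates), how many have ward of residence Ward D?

2

Removed: #123, #124, #125, #127, #128, #131, #133, #134, #139, #140.
Seated (9 incl. alternates): #120, #121, #122, #126, #129, #130, #132, #135, #136.
Of those, in Ward D: #129, #136 → 2.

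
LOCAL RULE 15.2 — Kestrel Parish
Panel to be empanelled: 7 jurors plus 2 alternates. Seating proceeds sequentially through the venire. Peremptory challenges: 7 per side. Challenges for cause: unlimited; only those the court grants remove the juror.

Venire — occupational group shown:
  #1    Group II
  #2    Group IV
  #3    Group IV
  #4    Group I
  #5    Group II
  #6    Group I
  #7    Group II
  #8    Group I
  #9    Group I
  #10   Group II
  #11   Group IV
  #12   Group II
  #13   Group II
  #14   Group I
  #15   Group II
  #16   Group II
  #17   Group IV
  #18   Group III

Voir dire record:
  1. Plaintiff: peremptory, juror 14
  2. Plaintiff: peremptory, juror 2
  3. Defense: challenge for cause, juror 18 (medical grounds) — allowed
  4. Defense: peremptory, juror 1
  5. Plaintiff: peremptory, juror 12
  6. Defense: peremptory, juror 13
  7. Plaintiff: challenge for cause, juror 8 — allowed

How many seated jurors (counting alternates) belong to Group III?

Removed: #1, #2, #8, #12, #13, #14, #18.
Seated (9 incl. alternates): #3, #4, #5, #6, #7, #9, #10, #11, #15.
None of those are in Group III → 0.

0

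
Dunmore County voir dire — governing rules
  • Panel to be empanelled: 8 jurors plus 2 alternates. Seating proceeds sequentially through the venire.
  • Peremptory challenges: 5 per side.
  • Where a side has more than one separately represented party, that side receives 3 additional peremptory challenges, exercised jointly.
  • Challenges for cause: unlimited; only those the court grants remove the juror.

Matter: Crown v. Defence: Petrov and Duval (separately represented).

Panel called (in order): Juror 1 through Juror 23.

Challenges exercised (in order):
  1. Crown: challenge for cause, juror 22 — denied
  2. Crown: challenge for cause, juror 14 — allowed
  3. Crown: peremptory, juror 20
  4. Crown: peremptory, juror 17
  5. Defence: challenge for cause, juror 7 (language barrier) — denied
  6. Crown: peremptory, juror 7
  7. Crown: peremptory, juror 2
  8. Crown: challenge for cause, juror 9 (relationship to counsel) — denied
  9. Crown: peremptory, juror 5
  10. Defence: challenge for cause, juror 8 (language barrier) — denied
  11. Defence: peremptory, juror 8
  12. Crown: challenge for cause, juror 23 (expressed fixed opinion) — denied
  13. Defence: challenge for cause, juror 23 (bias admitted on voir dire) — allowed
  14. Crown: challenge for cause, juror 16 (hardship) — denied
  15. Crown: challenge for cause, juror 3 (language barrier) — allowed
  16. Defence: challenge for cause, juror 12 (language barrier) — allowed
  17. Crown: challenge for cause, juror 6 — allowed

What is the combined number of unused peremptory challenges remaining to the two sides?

Crown allotment: 5. Defence allotment: 5 base + 3 multi-party = 8.
Crown peremptories used: #20, #17, #7, #2, #5 — 5 (for-cause on #22, #14, #9, #23, #16, #3, #6 don't count).
Defence peremptories used: #8 — 1 (for-cause on #7, #8, #23, #12 don't count).
Remaining: (5 − 5) + (8 − 1) = 7.

7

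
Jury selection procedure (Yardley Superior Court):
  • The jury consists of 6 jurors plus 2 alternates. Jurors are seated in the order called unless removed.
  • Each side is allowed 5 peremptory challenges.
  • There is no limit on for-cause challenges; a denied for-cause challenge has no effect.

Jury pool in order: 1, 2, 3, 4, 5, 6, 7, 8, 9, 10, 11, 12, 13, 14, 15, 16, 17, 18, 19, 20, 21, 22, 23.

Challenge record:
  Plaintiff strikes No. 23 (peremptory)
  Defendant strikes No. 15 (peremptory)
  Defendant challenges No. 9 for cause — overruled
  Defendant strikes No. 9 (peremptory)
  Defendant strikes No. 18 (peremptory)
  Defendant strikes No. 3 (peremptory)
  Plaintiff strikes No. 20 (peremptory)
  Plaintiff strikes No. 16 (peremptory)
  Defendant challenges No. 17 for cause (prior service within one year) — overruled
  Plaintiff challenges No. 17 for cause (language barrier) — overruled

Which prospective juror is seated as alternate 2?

Removed: #3, #9, #15, #16, #18, #20, #23. (#17 stays — for-cause denied.)
Filling seats in venire order through position 8: #1, #2, #4, #5, #6, #7, #8, #10.
So alternate 2 is #10.

10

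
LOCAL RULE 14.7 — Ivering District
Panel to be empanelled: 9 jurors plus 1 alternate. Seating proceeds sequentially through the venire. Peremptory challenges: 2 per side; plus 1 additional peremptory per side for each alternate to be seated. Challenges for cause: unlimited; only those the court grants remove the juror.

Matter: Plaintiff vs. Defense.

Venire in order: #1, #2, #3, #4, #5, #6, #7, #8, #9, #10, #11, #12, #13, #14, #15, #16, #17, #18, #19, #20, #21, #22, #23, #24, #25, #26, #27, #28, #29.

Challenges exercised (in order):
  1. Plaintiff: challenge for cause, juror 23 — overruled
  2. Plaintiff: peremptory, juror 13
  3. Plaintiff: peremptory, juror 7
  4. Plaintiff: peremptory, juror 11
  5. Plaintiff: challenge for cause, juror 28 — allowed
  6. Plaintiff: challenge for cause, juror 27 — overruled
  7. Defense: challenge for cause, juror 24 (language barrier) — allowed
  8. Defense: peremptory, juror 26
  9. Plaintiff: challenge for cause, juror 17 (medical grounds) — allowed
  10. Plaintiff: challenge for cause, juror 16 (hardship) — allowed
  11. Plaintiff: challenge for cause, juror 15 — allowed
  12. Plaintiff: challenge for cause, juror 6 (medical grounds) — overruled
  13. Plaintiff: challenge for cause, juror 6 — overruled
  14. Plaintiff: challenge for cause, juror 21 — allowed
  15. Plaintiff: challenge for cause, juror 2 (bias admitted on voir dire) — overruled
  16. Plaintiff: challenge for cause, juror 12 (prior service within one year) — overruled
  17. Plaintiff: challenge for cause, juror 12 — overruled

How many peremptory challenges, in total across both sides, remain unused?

2

Plaintiff allotment: 2 base + 1 × 1 alternate = 3. Defense allotment: 2 base + 1 × 1 alternate = 3.
Plaintiff peremptories used: #13, #7, #11 — 3 (for-cause on #23, #28, #27, #17, #16, #15, #6, #6, #21, #2, #12, #12 don't count).
Defense peremptories used: #26 — 1 (the for-cause on #24 doesn't count).
Remaining: (3 − 3) + (3 − 1) = 2.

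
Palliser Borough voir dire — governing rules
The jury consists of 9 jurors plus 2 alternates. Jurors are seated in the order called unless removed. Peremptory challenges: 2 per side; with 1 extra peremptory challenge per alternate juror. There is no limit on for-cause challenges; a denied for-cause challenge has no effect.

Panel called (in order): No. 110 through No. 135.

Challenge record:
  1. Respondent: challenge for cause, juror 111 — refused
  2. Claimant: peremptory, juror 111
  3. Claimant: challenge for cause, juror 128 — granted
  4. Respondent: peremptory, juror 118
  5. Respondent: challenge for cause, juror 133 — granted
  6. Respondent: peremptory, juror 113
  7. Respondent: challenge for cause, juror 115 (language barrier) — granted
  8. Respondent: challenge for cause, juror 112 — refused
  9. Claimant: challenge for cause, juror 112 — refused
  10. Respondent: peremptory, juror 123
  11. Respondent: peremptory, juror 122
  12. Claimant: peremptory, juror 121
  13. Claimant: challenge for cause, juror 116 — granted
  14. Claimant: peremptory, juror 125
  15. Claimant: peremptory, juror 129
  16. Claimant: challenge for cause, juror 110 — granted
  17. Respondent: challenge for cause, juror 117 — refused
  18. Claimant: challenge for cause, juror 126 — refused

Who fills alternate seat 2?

Removed: #110, #111, #113, #115, #116, #118, #121, #122, #123, #125, #128, #129, #133. (#112, #117, #126 stay — for-cause denied.)
Seating in order: seats 1–9 → #112, #114, #117, #119, #120, #124, #126, #127, #130; alternates → #131, #132.
So alternate 2 is #132.

132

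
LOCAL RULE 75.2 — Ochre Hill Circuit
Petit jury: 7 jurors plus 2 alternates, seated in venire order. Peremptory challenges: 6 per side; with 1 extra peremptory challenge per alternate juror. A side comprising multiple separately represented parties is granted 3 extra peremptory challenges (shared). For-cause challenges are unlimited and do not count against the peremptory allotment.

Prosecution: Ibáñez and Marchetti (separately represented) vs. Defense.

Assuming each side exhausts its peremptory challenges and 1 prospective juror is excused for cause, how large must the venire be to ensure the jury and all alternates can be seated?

Seats to fill: 7 + 2 alternates = 9.
Peremptories — Prosecution: 6 + 1×2 + 3 = 11; Defense: 6 + 1×2 = 8; total 19.
For-cause removals: 1.
Minimum venire: 9 + 19 + 1 = 29.

29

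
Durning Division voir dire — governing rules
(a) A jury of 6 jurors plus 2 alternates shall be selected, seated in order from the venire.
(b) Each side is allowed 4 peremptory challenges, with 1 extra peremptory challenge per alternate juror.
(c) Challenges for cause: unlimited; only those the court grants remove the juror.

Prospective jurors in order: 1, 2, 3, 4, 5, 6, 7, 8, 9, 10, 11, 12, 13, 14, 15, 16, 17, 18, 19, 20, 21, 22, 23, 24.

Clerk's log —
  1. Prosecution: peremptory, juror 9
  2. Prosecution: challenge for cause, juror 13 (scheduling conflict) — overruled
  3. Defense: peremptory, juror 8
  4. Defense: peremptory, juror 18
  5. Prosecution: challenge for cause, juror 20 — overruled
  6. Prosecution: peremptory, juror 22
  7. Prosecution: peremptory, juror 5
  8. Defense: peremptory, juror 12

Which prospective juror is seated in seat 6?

Removed: #5, #8, #9, #12, #18, #22. (#13, #20 stay — for-cause denied.)
Seating in order: seats 1–6 → #1, #2, #3, #4, #6, #7; alternates → #10, #11.
So seat 6 is #7.

7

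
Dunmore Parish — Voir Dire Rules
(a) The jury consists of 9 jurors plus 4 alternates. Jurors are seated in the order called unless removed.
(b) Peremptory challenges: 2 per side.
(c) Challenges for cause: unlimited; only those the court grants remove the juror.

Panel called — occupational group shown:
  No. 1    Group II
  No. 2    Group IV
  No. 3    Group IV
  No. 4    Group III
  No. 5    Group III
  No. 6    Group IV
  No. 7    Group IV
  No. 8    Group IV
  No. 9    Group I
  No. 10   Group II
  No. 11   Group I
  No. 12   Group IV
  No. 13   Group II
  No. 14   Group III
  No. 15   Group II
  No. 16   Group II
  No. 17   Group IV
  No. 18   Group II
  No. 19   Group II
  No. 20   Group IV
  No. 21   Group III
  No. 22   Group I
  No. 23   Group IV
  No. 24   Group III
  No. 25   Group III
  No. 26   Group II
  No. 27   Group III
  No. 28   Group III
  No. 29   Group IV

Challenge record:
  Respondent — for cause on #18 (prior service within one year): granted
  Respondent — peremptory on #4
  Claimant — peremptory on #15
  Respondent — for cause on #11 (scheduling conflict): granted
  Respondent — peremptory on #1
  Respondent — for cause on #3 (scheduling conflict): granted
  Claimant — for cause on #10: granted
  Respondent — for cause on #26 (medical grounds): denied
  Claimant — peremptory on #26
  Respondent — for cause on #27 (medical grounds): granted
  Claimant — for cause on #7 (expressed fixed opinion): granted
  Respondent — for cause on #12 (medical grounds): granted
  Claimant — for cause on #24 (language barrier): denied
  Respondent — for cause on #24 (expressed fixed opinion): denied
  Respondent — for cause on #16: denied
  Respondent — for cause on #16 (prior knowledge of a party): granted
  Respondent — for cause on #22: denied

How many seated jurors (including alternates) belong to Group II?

Removed: #1, #3, #4, #7, #10, #11, #12, #15, #16, #18, #26, #27.
Seated (13 incl. alternates): #2, #5, #6, #8, #9, #13, #14, #17, #19, #20, #21, #22, #23.
Of those, in Group II: #13, #19 → 2.

2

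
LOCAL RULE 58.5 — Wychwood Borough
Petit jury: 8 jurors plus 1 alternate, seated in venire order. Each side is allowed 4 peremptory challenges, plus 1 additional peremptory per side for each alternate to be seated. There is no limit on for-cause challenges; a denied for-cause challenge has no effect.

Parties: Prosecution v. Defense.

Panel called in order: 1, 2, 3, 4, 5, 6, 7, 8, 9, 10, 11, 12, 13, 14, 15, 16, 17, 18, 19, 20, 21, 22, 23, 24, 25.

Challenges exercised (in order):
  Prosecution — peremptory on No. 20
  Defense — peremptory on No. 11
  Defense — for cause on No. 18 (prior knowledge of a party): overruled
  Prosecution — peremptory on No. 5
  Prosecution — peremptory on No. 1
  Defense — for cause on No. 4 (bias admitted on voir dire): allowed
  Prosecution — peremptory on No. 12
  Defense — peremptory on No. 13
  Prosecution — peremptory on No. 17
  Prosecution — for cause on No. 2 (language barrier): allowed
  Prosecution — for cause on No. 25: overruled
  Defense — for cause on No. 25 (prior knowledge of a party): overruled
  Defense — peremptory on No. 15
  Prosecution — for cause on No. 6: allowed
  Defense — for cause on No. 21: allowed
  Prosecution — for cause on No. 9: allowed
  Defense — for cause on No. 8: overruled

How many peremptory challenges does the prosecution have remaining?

Prosecution allotment: 4 base + 1 × 1 alternate = 5.
Prosecution peremptories used: #20, #5, #1, #12, #17 — 5 (for-cause on #2, #25, #6, #9 don't count).
Remaining: 5 − 5 = 0.

0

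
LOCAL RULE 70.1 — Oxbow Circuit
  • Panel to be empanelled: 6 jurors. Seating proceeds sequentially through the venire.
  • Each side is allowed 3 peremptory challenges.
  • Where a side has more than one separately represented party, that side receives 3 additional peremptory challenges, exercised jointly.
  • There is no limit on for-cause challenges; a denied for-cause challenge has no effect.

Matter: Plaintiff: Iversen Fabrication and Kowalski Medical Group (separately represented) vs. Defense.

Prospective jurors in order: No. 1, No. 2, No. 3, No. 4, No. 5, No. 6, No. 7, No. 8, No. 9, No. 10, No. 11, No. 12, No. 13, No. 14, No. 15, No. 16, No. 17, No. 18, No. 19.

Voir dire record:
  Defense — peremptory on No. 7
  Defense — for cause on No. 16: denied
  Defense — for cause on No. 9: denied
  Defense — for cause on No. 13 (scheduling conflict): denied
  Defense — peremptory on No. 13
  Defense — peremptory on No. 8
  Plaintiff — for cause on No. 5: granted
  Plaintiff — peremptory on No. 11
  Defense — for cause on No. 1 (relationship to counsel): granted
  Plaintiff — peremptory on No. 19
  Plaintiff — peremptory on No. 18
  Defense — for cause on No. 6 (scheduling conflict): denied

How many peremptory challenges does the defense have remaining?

0

Defense allotment: 3.
Defense peremptories used: #7, #13, #8 — 3 (for-cause on #16, #9, #13, #1, #6 don't count).
Remaining: 3 − 3 = 0.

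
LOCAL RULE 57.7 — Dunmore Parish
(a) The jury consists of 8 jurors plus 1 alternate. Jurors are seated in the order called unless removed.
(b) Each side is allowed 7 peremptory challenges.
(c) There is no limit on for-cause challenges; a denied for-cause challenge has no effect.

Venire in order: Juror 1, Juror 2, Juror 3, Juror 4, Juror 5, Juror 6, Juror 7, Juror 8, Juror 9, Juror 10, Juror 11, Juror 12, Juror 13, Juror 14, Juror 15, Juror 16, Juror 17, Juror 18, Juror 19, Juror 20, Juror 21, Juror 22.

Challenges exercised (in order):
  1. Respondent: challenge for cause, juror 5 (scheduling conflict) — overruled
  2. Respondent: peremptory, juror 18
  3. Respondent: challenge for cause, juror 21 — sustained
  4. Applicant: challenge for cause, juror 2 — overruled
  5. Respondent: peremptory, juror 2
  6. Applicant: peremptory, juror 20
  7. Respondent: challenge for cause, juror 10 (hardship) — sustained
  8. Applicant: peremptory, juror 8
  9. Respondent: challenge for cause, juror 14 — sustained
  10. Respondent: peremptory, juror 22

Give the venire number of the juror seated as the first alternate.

Removed: #2, #8, #10, #14, #18, #20, #21, #22. (#5 stays — for-cause denied.)
Filling seats in venire order through position 9: #1, #3, #4, #5, #6, #7, #9, #11, #12.
So alternate 1 is #12.

12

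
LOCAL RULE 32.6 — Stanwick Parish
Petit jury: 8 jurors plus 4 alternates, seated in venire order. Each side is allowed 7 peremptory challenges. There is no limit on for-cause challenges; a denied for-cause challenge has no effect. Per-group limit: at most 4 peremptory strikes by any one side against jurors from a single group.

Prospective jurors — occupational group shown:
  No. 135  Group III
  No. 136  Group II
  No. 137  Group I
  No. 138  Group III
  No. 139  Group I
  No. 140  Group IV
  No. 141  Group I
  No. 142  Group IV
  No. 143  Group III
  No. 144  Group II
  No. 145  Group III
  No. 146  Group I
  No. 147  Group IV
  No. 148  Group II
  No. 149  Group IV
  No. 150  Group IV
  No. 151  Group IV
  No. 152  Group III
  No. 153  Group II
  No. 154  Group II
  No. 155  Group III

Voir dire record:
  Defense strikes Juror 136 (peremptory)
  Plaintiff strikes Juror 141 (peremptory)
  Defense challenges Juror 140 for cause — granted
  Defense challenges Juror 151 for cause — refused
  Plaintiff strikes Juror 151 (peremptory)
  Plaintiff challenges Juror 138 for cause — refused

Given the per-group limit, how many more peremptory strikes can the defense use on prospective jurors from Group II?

Defense peremptories so far: #136 — 1 of 7 used, 6 left overall.
Against Group II: #136 — 1 used; per-group cap 4 leaves 3.
Binding limit: min(6, 3) = 3.

3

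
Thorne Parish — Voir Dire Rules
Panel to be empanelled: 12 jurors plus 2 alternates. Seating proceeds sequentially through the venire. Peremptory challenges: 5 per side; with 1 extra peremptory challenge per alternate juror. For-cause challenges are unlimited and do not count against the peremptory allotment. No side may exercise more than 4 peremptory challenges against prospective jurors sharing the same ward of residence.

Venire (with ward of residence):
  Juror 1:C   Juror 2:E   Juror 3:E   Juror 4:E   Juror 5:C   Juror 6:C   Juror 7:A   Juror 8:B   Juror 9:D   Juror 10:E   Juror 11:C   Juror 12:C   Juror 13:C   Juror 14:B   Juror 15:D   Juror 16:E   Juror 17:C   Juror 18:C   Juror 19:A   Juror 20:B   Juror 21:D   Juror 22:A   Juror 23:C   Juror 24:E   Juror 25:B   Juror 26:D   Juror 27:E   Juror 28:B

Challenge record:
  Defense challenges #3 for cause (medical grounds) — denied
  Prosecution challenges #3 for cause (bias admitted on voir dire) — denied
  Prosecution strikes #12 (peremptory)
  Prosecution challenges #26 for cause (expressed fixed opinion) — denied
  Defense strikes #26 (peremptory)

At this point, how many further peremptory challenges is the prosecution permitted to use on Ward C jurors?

Prosecution peremptories so far: #12 — 1 of 7 used, 6 left overall.
Against Ward C: #12 — 1 used; per-ward cap 4 leaves 3.
Binding limit: min(6, 3) = 3.

3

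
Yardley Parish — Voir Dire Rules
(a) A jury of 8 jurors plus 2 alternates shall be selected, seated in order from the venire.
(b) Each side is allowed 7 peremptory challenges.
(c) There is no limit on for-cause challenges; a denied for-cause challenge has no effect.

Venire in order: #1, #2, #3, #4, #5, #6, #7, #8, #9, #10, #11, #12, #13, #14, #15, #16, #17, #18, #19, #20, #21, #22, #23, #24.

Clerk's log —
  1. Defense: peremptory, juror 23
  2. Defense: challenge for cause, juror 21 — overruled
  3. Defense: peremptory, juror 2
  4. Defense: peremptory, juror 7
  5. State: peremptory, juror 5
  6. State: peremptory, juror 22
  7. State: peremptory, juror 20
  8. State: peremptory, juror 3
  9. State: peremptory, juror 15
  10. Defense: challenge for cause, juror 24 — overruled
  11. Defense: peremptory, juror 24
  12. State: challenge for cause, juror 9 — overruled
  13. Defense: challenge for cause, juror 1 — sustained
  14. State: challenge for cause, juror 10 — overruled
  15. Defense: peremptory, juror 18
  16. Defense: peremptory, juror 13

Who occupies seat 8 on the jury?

14

Removed: #1, #2, #3, #5, #7, #13, #15, #18, #20, #22, #23, #24. (#9, #10, #21 stay — for-cause denied.)
Seating in order: seats 1–8 → #4, #6, #8, #9, #10, #11, #12, #14; alternates → #16, #17.
So seat 8 is #14.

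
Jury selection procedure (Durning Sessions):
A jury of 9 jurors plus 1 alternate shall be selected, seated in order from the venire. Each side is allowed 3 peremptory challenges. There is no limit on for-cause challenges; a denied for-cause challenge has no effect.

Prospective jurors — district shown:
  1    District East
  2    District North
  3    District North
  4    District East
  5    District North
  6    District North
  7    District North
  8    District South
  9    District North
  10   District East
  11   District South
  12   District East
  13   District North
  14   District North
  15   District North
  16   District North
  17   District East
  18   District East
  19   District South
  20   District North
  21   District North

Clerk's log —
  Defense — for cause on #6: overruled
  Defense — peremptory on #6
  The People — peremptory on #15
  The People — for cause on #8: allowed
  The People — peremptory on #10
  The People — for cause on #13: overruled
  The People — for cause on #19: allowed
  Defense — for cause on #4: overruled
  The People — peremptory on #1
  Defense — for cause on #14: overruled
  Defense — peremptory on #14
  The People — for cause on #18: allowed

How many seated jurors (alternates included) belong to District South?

Removed: #1, #6, #8, #10, #14, #15, #18, #19.
Seated (10 incl. alternates): #2, #3, #4, #5, #7, #9, #11, #12, #13, #16.
Of those, in District South: #11 → 1.

1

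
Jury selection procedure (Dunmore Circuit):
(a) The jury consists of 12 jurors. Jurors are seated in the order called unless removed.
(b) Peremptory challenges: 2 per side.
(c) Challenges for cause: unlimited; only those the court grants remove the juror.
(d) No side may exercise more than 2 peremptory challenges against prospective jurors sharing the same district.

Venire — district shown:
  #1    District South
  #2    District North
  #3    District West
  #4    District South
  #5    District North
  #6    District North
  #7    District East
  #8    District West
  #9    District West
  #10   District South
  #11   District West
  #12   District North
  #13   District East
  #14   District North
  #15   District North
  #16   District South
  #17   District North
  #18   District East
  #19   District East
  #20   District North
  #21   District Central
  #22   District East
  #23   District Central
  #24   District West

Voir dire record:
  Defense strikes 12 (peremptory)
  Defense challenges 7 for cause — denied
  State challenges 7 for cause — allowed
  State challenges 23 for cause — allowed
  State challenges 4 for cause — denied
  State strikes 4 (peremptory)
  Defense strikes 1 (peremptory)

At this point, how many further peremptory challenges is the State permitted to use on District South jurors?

State peremptories so far: #4 — 1 of 2 used, 1 left overall.
Against District South: #4 — 1 used; per-district cap 2 leaves 1.
Binding limit: min(1, 1) = 1.

1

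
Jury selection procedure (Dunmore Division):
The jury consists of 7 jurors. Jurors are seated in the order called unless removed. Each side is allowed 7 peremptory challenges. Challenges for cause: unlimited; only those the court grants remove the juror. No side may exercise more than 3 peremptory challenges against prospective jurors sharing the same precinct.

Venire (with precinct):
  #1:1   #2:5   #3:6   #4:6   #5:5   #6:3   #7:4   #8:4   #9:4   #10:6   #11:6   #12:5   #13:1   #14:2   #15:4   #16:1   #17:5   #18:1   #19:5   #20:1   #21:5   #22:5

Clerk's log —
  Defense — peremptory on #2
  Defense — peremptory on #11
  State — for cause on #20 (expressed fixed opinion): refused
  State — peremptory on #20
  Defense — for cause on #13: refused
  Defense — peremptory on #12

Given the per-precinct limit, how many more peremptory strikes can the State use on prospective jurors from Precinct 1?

2

State peremptories so far: #20 — 1 of 7 used, 6 left overall.
Against Precinct 1: #20 — 1 used; per-precinct cap 3 leaves 2.
Binding limit: min(6, 2) = 2.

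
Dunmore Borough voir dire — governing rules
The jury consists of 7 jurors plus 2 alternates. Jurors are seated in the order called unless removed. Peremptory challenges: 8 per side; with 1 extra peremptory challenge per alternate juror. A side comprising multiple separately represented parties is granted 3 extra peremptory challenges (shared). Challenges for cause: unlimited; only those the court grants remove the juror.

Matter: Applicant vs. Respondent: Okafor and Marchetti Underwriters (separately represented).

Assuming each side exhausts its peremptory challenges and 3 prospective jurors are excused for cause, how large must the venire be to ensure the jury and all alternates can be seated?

35

Seats to fill: 7 + 2 alternates = 9.
Peremptories — Applicant: 8 + 1×2 = 10; Respondent: 8 + 1×2 + 3 = 13; total 23.
For-cause removals: 3.
Minimum venire: 9 + 23 + 3 = 35.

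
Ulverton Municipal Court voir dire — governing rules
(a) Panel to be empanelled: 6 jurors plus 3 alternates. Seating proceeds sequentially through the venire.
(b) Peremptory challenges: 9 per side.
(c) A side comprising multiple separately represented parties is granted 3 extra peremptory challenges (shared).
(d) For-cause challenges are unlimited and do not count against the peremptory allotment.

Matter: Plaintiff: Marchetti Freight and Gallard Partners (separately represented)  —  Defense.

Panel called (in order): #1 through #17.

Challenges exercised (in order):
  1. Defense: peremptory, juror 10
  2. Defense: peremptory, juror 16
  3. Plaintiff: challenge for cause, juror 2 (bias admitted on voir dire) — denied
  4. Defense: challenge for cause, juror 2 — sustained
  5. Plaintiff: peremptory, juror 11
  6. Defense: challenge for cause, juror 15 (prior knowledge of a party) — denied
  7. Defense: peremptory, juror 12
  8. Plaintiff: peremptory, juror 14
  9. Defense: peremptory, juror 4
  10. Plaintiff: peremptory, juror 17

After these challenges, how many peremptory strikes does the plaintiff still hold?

Plaintiff allotment: 9 base + 3 multi-party = 12.
Plaintiff peremptories used: #11, #14, #17 — 3 (the for-cause on #2 doesn't count).
Remaining: 12 − 3 = 9.

9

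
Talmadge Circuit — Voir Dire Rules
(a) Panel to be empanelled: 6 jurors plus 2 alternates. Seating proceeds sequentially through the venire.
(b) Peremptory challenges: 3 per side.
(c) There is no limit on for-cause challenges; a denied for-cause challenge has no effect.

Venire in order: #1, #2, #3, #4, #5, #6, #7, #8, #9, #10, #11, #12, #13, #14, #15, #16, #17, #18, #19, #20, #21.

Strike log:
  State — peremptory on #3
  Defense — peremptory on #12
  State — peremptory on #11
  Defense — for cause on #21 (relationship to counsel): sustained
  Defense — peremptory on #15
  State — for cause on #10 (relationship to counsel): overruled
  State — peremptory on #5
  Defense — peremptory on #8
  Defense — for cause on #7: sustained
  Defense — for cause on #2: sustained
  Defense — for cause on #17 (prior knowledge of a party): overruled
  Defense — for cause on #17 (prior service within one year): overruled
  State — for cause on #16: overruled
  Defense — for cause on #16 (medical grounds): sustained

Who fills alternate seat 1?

Removed: #2, #3, #5, #7, #8, #11, #12, #15, #16, #21. (#10, #17 stay — for-cause denied.)
Seating in order: seats 1–6 → #1, #4, #6, #9, #10, #13; alternates → #14, #17.
So alternate 1 is #14.

14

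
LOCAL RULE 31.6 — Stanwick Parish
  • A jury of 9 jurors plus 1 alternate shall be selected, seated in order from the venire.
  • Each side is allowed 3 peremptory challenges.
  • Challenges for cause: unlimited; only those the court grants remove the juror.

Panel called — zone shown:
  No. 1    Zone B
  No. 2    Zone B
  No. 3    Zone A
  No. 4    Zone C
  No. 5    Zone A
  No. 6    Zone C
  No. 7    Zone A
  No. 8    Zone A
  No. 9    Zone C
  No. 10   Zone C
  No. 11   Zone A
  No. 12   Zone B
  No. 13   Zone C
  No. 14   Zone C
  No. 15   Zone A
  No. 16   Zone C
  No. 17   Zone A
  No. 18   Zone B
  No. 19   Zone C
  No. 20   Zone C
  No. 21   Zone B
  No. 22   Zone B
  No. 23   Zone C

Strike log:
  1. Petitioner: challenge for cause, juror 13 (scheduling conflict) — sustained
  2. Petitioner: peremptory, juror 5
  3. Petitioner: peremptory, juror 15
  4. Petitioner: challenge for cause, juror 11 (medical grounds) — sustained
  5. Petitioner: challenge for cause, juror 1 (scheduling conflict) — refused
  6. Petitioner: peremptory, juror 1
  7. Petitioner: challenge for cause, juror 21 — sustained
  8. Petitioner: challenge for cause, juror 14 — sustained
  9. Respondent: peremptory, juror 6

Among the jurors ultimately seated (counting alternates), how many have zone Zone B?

Removed: #1, #5, #6, #11, #13, #14, #15, #21.
Seated (10 incl. alternates): #2, #3, #4, #7, #8, #9, #10, #12, #16, #17.
Of those, in Zone B: #2, #12 → 2.

2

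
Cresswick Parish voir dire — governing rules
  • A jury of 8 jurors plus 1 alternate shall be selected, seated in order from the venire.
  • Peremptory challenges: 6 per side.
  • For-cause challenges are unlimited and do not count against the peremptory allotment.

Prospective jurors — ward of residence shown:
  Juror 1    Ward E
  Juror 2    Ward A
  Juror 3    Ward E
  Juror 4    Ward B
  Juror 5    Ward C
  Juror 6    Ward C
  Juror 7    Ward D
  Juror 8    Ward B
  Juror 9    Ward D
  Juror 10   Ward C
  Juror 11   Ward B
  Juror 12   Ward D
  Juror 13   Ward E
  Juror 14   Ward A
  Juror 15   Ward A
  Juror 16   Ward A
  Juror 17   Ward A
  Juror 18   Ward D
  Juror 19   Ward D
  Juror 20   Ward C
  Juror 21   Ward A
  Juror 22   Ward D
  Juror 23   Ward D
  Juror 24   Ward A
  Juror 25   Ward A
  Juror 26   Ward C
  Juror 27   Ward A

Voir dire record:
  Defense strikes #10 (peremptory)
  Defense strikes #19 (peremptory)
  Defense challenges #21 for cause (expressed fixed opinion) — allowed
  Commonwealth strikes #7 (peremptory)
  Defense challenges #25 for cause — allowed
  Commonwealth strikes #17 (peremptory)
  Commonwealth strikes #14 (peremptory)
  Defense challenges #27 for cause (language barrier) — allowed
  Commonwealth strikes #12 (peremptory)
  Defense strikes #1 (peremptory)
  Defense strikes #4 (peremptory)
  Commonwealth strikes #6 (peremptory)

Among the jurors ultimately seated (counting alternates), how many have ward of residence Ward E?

Removed: #1, #4, #6, #7, #10, #12, #14, #17, #19, #21, #25, #27.
Seated (9 incl. alternates): #2, #3, #5, #8, #9, #11, #13, #15, #16.
Of those, in Ward E: #3, #13 → 2.

2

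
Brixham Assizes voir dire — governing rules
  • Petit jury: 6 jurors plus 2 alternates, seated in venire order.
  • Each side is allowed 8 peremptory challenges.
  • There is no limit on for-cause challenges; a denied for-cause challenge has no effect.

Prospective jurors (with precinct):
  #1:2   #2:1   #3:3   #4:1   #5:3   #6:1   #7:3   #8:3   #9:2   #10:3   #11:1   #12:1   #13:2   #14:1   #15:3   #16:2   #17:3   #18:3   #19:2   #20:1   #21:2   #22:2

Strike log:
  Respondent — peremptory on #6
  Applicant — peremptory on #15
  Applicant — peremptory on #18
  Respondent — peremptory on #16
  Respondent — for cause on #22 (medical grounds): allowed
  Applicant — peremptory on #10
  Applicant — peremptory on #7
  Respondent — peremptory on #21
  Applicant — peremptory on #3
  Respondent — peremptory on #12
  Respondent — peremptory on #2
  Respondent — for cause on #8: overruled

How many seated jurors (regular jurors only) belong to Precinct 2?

Removed: #2, #3, #6, #7, #10, #12, #15, #16, #18, #21, #22.
Seated jurors 1–6: #1, #4, #5, #8, #9, #11 (alternates #13, #14 not counted).
Of those, in Precinct 2: #1, #9 → 2.

2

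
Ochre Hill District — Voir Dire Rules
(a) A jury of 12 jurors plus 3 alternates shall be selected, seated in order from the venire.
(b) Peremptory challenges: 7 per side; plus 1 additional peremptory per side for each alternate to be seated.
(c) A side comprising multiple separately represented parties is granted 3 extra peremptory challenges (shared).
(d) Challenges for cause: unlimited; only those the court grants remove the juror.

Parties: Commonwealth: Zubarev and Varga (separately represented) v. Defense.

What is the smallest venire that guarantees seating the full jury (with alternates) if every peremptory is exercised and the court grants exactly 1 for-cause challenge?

39

Seats to fill: 12 + 3 alternates = 15.
Peremptories — Commonwealth: 7 + 1×3 + 3 = 13; Defense: 7 + 1×3 = 10; total 23.
For-cause removals: 1.
Minimum venire: 15 + 23 + 1 = 39.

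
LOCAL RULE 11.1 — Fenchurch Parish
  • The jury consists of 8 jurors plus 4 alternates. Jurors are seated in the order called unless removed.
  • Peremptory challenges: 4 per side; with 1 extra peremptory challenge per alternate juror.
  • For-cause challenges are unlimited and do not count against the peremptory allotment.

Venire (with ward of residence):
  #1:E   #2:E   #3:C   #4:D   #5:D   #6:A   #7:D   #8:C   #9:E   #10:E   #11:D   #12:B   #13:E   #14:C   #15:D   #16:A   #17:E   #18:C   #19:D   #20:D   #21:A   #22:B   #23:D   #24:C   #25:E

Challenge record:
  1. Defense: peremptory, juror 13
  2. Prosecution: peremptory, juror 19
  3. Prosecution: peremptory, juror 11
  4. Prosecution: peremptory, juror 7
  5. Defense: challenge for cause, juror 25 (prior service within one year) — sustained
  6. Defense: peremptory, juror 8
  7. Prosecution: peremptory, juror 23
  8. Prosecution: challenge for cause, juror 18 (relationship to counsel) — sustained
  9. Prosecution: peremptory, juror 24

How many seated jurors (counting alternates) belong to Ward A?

Removed: #7, #8, #11, #13, #18, #19, #23, #24, #25.
Seated (12 incl. alternates): #1, #2, #3, #4, #5, #6, #9, #10, #12, #14, #15, #16.
Of those, in Ward A: #6, #16 → 2.

2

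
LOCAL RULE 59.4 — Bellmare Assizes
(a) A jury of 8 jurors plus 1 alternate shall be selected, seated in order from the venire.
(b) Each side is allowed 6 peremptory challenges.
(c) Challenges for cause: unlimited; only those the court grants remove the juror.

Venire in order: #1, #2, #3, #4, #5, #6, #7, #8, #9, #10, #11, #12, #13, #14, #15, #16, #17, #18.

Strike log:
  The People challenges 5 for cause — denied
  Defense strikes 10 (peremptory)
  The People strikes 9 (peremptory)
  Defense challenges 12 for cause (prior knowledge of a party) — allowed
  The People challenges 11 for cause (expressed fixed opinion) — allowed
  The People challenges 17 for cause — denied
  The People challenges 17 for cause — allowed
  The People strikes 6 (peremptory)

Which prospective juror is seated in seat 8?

13

Removed: #6, #9, #10, #11, #12, #17. (#5 stays — for-cause denied.)
Seating in order: seats 1–8 → #1, #2, #3, #4, #5, #7, #8, #13; alternates → #14.
So seat 8 is #13.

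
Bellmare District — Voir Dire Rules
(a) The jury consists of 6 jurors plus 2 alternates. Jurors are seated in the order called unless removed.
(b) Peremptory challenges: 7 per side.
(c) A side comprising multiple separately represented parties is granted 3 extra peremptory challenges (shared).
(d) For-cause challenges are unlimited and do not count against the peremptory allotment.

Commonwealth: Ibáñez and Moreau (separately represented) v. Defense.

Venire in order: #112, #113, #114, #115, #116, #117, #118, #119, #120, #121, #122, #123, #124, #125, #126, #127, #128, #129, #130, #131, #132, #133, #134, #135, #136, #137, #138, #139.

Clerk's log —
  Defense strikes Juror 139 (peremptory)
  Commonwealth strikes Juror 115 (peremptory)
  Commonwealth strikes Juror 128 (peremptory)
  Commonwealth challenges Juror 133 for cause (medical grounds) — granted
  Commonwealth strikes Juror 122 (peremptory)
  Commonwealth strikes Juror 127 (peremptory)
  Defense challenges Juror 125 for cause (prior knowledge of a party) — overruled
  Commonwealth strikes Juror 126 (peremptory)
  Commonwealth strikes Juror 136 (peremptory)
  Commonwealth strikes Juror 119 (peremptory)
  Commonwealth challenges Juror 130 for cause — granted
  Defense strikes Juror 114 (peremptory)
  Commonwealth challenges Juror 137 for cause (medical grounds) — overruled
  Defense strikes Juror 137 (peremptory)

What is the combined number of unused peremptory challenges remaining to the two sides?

7

Commonwealth allotment: 7 base + 3 multi-party = 10. Defense allotment: 7.
Commonwealth peremptories used: #115, #128, #122, #127, #126, #136, #119 — 7 (for-cause on #133, #130, #137 don't count).
Defense peremptories used: #139, #114, #137 — 3 (the for-cause on #125 doesn't count).
Remaining: (10 − 7) + (7 − 3) = 7.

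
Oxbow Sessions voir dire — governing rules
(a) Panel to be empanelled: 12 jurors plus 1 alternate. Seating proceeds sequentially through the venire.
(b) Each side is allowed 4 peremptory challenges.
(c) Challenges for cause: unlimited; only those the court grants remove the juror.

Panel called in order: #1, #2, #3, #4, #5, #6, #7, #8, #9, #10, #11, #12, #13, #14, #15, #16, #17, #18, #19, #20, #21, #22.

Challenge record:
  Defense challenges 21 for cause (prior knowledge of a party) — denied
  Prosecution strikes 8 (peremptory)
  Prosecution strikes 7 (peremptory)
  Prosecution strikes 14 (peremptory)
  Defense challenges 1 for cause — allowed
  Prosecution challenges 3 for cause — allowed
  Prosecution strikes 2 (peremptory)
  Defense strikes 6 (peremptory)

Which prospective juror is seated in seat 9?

16

Removed: #1, #2, #3, #6, #7, #8, #14. (#21 stays — for-cause denied.)
Seating in order: seats 1–12 → #4, #5, #9, #10, #11, #12, #13, #15, #16, #17, #18, #19; alternates → #20.
So seat 9 is #16.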